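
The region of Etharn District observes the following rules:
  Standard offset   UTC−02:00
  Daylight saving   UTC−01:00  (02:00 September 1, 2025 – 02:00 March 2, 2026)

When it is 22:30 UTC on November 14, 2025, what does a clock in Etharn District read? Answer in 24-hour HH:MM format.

At the standard offset (UTC−02:00), 22:30 UTC − 2h = 20:30 Etharn District standard time.
The standard-time date in Etharn District, November 14, 2025, falls between 1 September 2025 and 2 March 2026, so daylight saving is in effect and Etharn District is at UTC−01:00.
22:30 UTC − 1h = 21:30 local.

21:30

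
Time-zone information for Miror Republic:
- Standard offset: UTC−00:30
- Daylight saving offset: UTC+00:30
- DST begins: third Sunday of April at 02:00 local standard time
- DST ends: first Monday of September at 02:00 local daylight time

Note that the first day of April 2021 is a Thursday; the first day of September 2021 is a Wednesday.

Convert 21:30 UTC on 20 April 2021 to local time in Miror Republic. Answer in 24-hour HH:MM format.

1 April 2021 is a Thursday, so the first Sunday is April 4 and the third is April 18.
1 September 2021 is a Wednesday, so the first Monday is September 6.
At the standard offset (UTC−00:30), 21:30 UTC − 0h30m = 21:00 Miror Republic standard time.
The standard-time date in Miror Republic, 20 April 2021, lies within the daylight-saving period (18 April – 6 September), so Miror Republic is on daylight time, UTC+00:30.
21:30 UTC + 0h30m = 22:00 local.

22:00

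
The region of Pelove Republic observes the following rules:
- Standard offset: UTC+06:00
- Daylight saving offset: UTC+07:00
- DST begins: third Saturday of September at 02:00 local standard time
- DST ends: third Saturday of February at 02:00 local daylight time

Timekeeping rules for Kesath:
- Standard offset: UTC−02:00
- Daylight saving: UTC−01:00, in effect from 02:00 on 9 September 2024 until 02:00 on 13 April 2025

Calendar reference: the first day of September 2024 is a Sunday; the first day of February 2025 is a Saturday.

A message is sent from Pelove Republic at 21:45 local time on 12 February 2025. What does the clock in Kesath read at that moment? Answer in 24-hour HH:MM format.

13:45

1 September 2024 is a Sunday, so the first Saturday is September 7 and the third is September 21.
1 February 2025 is a Saturday, so the first Saturday is February 1 and the third is February 15.
12 February 2025 falls between 21 September 2024 and 15 February 2025, so daylight saving is in effect and Pelove Republic is at UTC+07:00.
21:45 Pelove Republic − 7h = 14:45 UTC.
At the standard offset (UTC−02:00), 14:45 UTC − 2h = 12:45 Kesath standard time.
Daylight saving runs 9 September 2024 – 13 April 2025; the standard-time date in Kesath, 12 February 2025, is inside that window, so Kesath is at UTC−01:00.
14:45 UTC − 1h = 13:45 Kesath.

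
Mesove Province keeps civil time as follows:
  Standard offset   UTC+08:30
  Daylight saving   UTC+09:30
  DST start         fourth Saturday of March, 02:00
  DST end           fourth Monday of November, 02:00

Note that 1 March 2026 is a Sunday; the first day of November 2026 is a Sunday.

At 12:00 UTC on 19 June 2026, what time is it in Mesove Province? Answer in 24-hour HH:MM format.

21:30

1 March 2026 is a Sunday, so the first Saturday is March 7 and the fourth is March 28.
1 November 2026 is a Sunday, so the first Monday is November 2 and the fourth is November 23.
At the standard offset (UTC+08:30), 12:00 UTC + 8h30m = 20:30 Mesove Province standard time.
Daylight saving runs 28 March – 23 November; the standard-time date in Mesove Province, 19 June 2026, is inside that window, so Mesove Province is at UTC+09:30.
12:00 UTC + 9h30m = 21:30 local.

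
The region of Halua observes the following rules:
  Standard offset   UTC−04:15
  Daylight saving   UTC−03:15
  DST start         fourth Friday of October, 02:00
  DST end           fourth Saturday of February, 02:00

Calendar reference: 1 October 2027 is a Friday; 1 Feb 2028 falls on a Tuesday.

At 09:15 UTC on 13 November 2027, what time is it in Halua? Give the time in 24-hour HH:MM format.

1 October 2027 is a Friday, so the first Friday is October 1 and the fourth is October 22.
1 February 2028 is a Tuesday, so the first Saturday is February 5 and the fourth is February 26.
At the standard offset (UTC−04:15), 09:15 UTC − 4h15m = 05:00 Halua standard time.
The standard-time date in Halua, 13 November 2027, lies within the daylight-saving period (22 October 2027 – 26 February 2028), so Halua is on daylight time, UTC−03:15.
09:15 UTC − 3h15m = 06:00 local.

06:00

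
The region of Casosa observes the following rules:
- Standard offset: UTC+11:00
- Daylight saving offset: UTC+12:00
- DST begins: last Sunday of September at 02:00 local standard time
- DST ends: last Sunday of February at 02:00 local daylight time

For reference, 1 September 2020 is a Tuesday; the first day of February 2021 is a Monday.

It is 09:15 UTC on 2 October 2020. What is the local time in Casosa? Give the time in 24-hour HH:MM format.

21:15

1 September 2020 is a Tuesday, so Sundays fall on 6, 13, 20, 27; the last is September 27.
1 February 2021 is a Monday, so Sundays fall on 7, 14, 21, 28; the last is February 28.
At the standard offset (UTC+11:00), 09:15 UTC + 11h = 20:15 Casosa standard time.
The standard-time date in Casosa, 2 October 2020, lies within the daylight-saving period (27 September 2020 – 28 February 2021), so Casosa is on daylight time, UTC+12:00.
09:15 UTC + 12h = 21:15 local.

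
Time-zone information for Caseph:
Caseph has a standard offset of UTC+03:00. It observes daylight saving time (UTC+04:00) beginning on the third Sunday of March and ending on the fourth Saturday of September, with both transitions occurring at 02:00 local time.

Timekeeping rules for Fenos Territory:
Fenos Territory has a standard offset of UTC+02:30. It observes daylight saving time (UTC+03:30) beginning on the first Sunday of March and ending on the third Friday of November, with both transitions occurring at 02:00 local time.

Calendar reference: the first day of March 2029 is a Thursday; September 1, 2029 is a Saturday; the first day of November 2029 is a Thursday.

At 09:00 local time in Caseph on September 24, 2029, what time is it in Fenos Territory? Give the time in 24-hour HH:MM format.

1 March 2029 is a Thursday, so the first Sunday is March 4 and the third is March 18.
1 September 2029 is a Saturday, so the first Saturday is September 1 and the fourth is September 22.
Daylight saving runs 18 March – 22 September; September 24, 2029 is outside that window, so Caseph is on standard time at UTC+03:00.
09:00 Caseph − 3h = 06:00 UTC.
1 March 2029 is a Thursday, so the first Sunday is March 4.
1 November 2029 is a Thursday, so the first Friday is November 2 and the third is November 16.
At the standard offset (UTC+02:30), 06:00 UTC + 2h30m = 08:30 Fenos Territory standard time.
The standard-time date in Fenos Territory, September 24, 2029, lies within the daylight-saving period (4 March – 16 November), so Fenos Territory is on daylight time, UTC+03:30.
06:00 UTC + 3h30m = 09:30 Fenos Territory.

09:30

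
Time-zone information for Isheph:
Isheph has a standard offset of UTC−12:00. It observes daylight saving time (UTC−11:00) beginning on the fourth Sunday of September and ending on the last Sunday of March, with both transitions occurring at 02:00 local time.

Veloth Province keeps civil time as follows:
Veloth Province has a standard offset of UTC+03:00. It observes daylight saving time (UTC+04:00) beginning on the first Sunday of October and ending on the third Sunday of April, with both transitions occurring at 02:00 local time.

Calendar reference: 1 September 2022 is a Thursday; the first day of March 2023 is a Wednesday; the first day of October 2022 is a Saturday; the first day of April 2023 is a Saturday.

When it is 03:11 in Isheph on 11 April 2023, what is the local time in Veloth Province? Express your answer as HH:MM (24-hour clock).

19:11

1 September 2022 is a Thursday, so the first Sunday is September 4 and the fourth is September 25.
1 March 2023 is a Wednesday, so Sundays fall on 5, 12, 19, 26; the last is March 26.
11 April 2023 is outside the daylight-saving period (25 September 2022 – 26 March 2023), so Isheph is on standard time, UTC−12:00.
03:11 Isheph + 12h = 15:11 UTC.
1 October 2022 is a Saturday, so the first Sunday is October 2.
1 April 2023 is a Saturday, so the first Sunday is April 2 and the third is April 16.
At the standard offset (UTC+03:00), 15:11 UTC + 3h = 18:11 Veloth Province standard time.
The standard-time date in Veloth Province, 11 April 2023, falls between 2 October 2022 and 16 April 2023, so daylight saving is in effect and Veloth Province is at UTC+04:00.
15:11 UTC + 4h = 19:11 Veloth Province.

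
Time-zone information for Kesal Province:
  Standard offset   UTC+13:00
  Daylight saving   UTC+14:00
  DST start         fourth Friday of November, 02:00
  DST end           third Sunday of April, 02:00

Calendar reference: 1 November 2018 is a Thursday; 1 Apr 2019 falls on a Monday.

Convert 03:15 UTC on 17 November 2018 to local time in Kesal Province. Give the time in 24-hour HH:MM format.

16:15

1 November 2018 is a Thursday, so the first Friday is November 2 and the fourth is November 23.
1 April 2019 is a Monday, so the first Sunday is April 7 and the third is April 21.
At the standard offset (UTC+13:00), 03:15 UTC + 13h = 16:15 Kesal Province standard time.
The standard-time date in Kesal Province, 17 November 2018, is outside the daylight-saving period (23 November 2018 – 21 April 2019), so Kesal Province is on standard time, UTC+13:00.
03:15 UTC + 13h = 16:15 local.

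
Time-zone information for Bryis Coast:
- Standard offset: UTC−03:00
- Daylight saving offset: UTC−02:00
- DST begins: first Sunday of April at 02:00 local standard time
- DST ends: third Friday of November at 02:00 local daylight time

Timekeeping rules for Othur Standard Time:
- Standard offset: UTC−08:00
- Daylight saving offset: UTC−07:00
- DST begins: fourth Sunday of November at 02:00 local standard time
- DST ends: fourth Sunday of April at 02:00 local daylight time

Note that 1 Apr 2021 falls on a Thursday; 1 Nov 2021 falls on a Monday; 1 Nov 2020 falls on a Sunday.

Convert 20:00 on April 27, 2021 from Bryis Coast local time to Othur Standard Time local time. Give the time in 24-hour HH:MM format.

14:00

1 April 2021 is a Thursday, so the first Sunday is April 4.
1 November 2021 is a Monday, so the first Friday is November 5 and the third is November 19.
April 27, 2021 lies within the daylight-saving period (4 April – 19 November), so Bryis Coast is on daylight time, UTC−02:00.
20:00 Bryis Coast + 2h = 22:00 UTC.
1 November 2020 is a Sunday, so the first Sunday is November 1 and the fourth is November 22.
1 April 2021 is a Thursday, so the first Sunday is April 4 and the fourth is April 25.
At the standard offset (UTC−08:00), 22:00 UTC − 8h = 14:00 Othur Standard Time standard time.
Daylight saving runs 22 November 2020 – 25 April 2021; the standard-time date in Othur Standard Time, April 27, 2021, is outside that window, so Othur Standard Time is on standard time at UTC−08:00.
22:00 UTC − 8h = 14:00 Othur Standard Time.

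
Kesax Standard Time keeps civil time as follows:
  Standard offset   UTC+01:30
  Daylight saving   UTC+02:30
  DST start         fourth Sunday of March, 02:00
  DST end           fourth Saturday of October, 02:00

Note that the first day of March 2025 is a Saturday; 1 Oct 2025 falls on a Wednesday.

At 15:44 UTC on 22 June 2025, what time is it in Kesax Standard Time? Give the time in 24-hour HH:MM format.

18:14

1 March 2025 is a Saturday, so the first Sunday is March 2 and the fourth is March 23.
1 October 2025 is a Wednesday, so the first Saturday is October 4 and the fourth is October 25.
At the standard offset (UTC+01:30), 15:44 UTC + 1h30m = 17:14 Kesax Standard Time standard time.
The standard-time date in Kesax Standard Time, 22 June 2025, lies within the daylight-saving period (23 March – 25 October), so Kesax Standard Time is on daylight time, UTC+02:30.
15:44 UTC + 2h30m = 18:14 local.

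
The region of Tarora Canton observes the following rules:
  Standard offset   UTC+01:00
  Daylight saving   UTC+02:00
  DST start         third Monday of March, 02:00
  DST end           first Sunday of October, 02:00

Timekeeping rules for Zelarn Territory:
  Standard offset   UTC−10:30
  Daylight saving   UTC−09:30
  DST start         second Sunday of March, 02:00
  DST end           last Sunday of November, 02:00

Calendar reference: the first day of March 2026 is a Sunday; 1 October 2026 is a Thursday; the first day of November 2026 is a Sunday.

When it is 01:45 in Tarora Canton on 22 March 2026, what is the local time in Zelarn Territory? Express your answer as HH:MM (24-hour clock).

14:15

1 March 2026 is a Sunday, so the first Monday is March 2 and the third is March 16.
1 October 2026 is a Thursday, so the first Sunday is October 4.
22 March 2026 lies within the daylight-saving period (16 March – 4 October), so Tarora Canton is on daylight time, UTC+02:00.
01:45 Tarora Canton − 2h = 23:45 UTC (rolling into the previous day, 21 March 2026).
1 March 2026 is a Sunday, so the first Sunday is March 1 and the second is March 8.
1 November 2026 is a Sunday, so Sundays fall on 1, 8, 15, 22, 29; the last is November 29.
At the standard offset (UTC−10:30), 23:45 UTC − 10h30m = 13:15 Zelarn Territory standard time.
The standard-time date in Zelarn Territory, 21 March 2026, falls between 8 March and 29 November, so daylight saving is in effect and Zelarn Territory is at UTC−09:30.
23:45 UTC − 9h30m = 14:15 Zelarn Territory.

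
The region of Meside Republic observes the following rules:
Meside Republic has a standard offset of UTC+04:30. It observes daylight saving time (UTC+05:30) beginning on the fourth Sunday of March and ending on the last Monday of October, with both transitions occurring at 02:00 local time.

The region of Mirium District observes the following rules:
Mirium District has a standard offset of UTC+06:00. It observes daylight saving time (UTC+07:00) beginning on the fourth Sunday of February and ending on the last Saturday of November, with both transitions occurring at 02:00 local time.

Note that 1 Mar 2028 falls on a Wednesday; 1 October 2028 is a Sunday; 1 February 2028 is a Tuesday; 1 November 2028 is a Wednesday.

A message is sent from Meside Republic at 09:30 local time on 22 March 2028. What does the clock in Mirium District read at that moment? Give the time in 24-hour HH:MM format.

12:00

1 March 2028 is a Wednesday, so the first Sunday is March 5 and the fourth is March 26.
1 October 2028 is a Sunday, so Mondays fall on 2, 9, 16, 23, 30; the last is October 30.
22 March 2028 is outside the daylight-saving period (26 March – 30 October), so Meside Republic is on standard time, UTC+04:30.
09:30 Meside Republic − 4h30m = 05:00 UTC.
1 February 2028 is a Tuesday, so the first Sunday is February 6 and the fourth is February 27.
1 November 2028 is a Wednesday, so Saturdays fall on 4, 11, 18, 25; the last is November 25.
At the standard offset (UTC+06:00), 05:00 UTC + 6h = 11:00 Mirium District standard time.
Daylight saving runs 27 February – 25 November; the standard-time date in Mirium District, 22 March 2028, is inside that window, so Mirium District is at UTC+07:00.
05:00 UTC + 7h = 12:00 Mirium District.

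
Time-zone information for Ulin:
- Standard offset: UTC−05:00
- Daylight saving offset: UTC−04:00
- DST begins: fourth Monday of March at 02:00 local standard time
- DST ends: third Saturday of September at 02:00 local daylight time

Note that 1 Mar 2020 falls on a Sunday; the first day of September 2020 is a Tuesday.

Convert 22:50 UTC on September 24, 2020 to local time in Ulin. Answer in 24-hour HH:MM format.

17:50

1 March 2020 is a Sunday, so the first Monday is March 2 and the fourth is March 23.
1 September 2020 is a Tuesday, so the first Saturday is September 5 and the third is September 19.
At the standard offset (UTC−05:00), 22:50 UTC − 5h = 17:50 Ulin standard time.
The standard-time date in Ulin, September 24, 2020, does not fall between 23 March and 19 September, so daylight saving is not in effect and Ulin is at UTC−05:00.
22:50 UTC − 5h = 17:50 local.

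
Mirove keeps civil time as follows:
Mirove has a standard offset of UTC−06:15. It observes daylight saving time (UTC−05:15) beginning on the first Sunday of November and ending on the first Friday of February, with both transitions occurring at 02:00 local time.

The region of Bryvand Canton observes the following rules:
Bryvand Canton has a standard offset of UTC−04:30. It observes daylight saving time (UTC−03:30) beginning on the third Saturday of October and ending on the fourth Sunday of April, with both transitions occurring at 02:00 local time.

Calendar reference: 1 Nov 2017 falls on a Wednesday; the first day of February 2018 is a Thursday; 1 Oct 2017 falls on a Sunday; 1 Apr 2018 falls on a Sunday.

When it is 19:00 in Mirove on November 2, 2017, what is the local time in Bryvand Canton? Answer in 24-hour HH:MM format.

1 November 2017 is a Wednesday, so the first Sunday is November 5.
1 February 2018 is a Thursday, so the first Friday is February 2.
November 2, 2017 is outside the daylight-saving period (5 November 2017 – 2 February 2018), so Mirove is on standard time, UTC−06:15.
19:00 Mirove + 6h15m = 01:15 UTC (rolling into the next day, 3 November 2017).
1 October 2017 is a Sunday, so the first Saturday is October 7 and the third is October 21.
1 April 2018 is a Sunday, so the first Sunday is April 1 and the fourth is April 22.
At the standard offset (UTC−04:30), 01:15 UTC − 4h30m = 20:45 Bryvand Canton standard time (rolling into the previous day, 2 November 2017).
The standard-time date in Bryvand Canton, November 2, 2017, falls between 21 October 2017 and 22 April 2018, so daylight saving is in effect and Bryvand Canton is at UTC−03:30.
01:15 UTC − 3h30m = 21:45 Bryvand Canton (rolling into the previous day, 2 November 2017).

21:45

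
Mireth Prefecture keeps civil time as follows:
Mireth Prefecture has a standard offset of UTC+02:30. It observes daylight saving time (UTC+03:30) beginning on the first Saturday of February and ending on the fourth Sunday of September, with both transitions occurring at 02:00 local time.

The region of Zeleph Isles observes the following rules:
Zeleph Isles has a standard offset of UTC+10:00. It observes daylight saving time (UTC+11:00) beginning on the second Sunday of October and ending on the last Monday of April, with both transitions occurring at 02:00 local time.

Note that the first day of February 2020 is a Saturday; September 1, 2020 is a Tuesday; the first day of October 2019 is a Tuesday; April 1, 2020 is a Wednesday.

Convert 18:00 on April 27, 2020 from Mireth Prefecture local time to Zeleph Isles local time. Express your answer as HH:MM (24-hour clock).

1 February 2020 is a Saturday, so the first Saturday is February 1.
1 September 2020 is a Tuesday, so the first Sunday is September 6 and the fourth is September 27.
Daylight saving runs 1 February – 27 September; April 27, 2020 is inside that window, so Mireth Prefecture is at UTC+03:30.
18:00 Mireth Prefecture − 3h30m = 14:30 UTC.
1 October 2019 is a Tuesday, so the first Sunday is October 6 and the second is October 13.
1 April 2020 is a Wednesday, so Mondays fall on 6, 13, 20, 27; the last is April 27.
At the standard offset (UTC+10:00), 14:30 UTC + 10h = 00:30 Zeleph Isles standard time (rolling into the next day, 28 April 2020).
Daylight saving runs 13 October 2019 – 27 April 2020; the standard-time date in Zeleph Isles, April 28, 2020, is outside that window, so Zeleph Isles is on standard time at UTC+10:00.
14:30 UTC + 10h = 00:30 Zeleph Isles (rolling into the next day, 28 April 2020).

00:30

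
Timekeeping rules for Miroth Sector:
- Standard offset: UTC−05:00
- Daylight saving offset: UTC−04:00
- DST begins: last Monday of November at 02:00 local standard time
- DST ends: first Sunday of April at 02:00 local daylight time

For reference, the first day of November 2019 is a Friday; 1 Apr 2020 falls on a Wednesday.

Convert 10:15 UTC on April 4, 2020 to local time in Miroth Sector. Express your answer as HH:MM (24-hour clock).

06:15

1 November 2019 is a Friday, so Mondays fall on 4, 11, 18, 25; the last is November 25.
1 April 2020 is a Wednesday, so the first Sunday is April 5.
At the standard offset (UTC−05:00), 10:15 UTC − 5h = 05:15 Miroth Sector standard time.
The standard-time date in Miroth Sector, April 4, 2020, falls between 25 November 2019 and 5 April 2020, so daylight saving is in effect and Miroth Sector is at UTC−04:00.
10:15 UTC − 4h = 06:15 local.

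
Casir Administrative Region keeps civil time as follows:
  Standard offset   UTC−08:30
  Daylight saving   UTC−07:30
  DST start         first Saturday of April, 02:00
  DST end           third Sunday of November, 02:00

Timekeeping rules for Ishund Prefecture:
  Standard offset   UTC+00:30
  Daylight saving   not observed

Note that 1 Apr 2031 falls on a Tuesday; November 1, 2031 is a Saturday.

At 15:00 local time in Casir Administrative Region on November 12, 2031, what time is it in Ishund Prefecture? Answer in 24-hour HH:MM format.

23:00

1 April 2031 is a Tuesday, so the first Saturday is April 5.
1 November 2031 is a Saturday, so the first Sunday is November 2 and the third is November 16.
November 12, 2031 lies within the daylight-saving period (5 April – 16 November), so Casir Administrative Region is on daylight time, UTC−07:30.
15:00 Casir Administrative Region + 7h30m = 22:30 UTC.
Ishund Prefecture has no daylight saving, so its offset is UTC+00:30 year-round.
22:30 UTC + 0h30m = 23:00 Ishund Prefecture.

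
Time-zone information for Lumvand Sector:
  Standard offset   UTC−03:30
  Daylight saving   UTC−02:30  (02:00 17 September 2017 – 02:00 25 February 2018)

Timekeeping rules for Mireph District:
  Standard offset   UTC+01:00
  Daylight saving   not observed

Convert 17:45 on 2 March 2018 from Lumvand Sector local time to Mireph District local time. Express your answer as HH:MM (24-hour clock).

Daylight saving runs 17 September 2017 – 25 February 2018; 2 March 2018 is outside that window, so Lumvand Sector is on standard time at UTC−03:30.
17:45 Lumvand Sector + 3h30m = 21:15 UTC.
Mireph District stays on UTC+01:00 all year.
21:15 UTC + 1h = 22:15 Mireph District.

22:15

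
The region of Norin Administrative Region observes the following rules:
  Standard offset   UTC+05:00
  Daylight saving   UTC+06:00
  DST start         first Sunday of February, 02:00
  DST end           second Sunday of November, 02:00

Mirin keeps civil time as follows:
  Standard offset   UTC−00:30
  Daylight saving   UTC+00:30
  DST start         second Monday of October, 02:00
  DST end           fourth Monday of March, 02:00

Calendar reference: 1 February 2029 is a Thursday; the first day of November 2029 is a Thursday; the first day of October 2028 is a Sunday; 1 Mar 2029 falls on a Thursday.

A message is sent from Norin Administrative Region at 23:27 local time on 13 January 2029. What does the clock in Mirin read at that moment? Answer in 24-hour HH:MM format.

18:57

1 February 2029 is a Thursday, so the first Sunday is February 4.
1 November 2029 is a Thursday, so the first Sunday is November 4 and the second is November 11.
13 January 2029 is outside the daylight-saving period (4 February – 11 November), so Norin Administrative Region is on standard time, UTC+05:00.
23:27 Norin Administrative Region − 5h = 18:27 UTC.
1 October 2028 is a Sunday, so the first Monday is October 2 and the second is October 9.
1 March 2029 is a Thursday, so the first Monday is March 5 and the fourth is March 26.
At the standard offset (UTC−00:30), 18:27 UTC − 0h30m = 17:57 Mirin standard time.
The standard-time date in Mirin, 13 January 2029, falls between 9 October 2028 and 26 March 2029, so daylight saving is in effect and Mirin is at UTC+00:30.
18:27 UTC + 0h30m = 18:57 Mirin.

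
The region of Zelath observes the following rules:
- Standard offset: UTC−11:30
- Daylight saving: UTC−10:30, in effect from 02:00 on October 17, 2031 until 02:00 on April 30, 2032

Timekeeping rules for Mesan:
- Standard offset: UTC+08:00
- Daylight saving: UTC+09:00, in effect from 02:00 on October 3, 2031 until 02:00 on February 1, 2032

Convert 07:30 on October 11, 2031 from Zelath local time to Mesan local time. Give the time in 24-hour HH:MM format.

04:00

October 11, 2031 does not fall between 17 October 2031 and 30 April 2032, so daylight saving is not in effect and Zelath is at UTC−11:30.
07:30 Zelath + 11h30m = 19:00 UTC.
At the standard offset (UTC+08:00), 19:00 UTC + 8h = 03:00 Mesan standard time (rolling into the next day, 12 October 2031).
The standard-time date in Mesan, October 12, 2031, lies within the daylight-saving period (3 October 2031 – 1 February 2032), so Mesan is on daylight time, UTC+09:00.
19:00 UTC + 9h = 04:00 Mesan (rolling into the next day, 12 October 2031).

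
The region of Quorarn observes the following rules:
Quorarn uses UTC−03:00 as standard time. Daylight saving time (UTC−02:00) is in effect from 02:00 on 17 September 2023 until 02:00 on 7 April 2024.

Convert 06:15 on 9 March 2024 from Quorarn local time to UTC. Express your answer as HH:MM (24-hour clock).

9 March 2024 lies within the daylight-saving period (17 September 2023 – 7 April 2024), so Quorarn is on daylight time, UTC−02:00.
06:15 local + 2h = 08:15 UTC.

08:15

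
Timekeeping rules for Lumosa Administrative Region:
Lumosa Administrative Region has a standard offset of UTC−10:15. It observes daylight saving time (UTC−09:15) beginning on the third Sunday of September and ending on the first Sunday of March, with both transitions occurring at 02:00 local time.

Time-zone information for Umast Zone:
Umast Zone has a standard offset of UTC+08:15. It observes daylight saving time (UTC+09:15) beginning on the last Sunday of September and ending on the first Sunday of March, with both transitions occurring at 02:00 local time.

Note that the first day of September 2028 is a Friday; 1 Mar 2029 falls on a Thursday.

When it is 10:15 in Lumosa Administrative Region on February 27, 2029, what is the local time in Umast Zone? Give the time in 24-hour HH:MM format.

1 September 2028 is a Friday, so the first Sunday is September 3 and the third is September 17.
1 March 2029 is a Thursday, so the first Sunday is March 4.
February 27, 2029 lies within the daylight-saving period (17 September 2028 – 4 March 2029), so Lumosa Administrative Region is on daylight time, UTC−09:15.
10:15 Lumosa Administrative Region + 9h15m = 19:30 UTC.
1 September 2028 is a Friday, so Sundays fall on 3, 10, 17, 24; the last is September 24.
1 March 2029 is a Thursday, so the first Sunday is March 4.
At the standard offset (UTC+08:15), 19:30 UTC + 8h15m = 03:45 Umast Zone standard time (rolling into the next day, 28 February 2029).
Daylight saving runs 24 September 2028 – 4 March 2029; the standard-time date in Umast Zone, February 28, 2029, is inside that window, so Umast Zone is at UTC+09:15.
19:30 UTC + 9h15m = 04:45 Umast Zone (rolling into the next day, 28 February 2029).

04:45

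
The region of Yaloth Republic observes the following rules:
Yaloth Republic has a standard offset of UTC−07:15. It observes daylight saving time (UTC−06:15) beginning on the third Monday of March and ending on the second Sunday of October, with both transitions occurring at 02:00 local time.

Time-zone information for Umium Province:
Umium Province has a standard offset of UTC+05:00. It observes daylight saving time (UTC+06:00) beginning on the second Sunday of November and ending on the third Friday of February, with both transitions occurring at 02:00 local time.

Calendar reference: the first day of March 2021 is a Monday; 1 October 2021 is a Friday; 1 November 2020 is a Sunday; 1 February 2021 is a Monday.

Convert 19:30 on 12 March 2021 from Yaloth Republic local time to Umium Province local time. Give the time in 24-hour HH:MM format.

07:45

1 March 2021 is a Monday, so the first Monday is March 1 and the third is March 15.
1 October 2021 is a Friday, so the first Sunday is October 3 and the second is October 10.
12 March 2021 does not fall between 15 March and 10 October, so daylight saving is not in effect and Yaloth Republic is at UTC−07:15.
19:30 Yaloth Republic + 7h15m = 02:45 UTC (rolling into the next day, 13 March 2021).
1 November 2020 is a Sunday, so the first Sunday is November 1 and the second is November 8.
1 February 2021 is a Monday, so the first Friday is February 5 and the third is February 19.
At the standard offset (UTC+05:00), 02:45 UTC + 5h = 07:45 Umium Province standard time.
The standard-time date in Umium Province, 13 March 2021, does not fall between 8 November 2020 and 19 February 2021, so daylight saving is not in effect and Umium Province is at UTC+05:00.
02:45 UTC + 5h = 07:45 Umium Province.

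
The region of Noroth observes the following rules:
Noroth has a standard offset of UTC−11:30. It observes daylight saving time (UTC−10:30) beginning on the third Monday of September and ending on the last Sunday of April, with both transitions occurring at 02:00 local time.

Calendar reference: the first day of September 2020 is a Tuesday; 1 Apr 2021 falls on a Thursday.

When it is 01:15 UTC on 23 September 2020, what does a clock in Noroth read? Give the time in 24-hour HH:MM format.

1 September 2020 is a Tuesday, so the first Monday is September 7 and the third is September 21.
1 April 2021 is a Thursday, so Sundays fall on 4, 11, 18, 25; the last is April 25.
At the standard offset (UTC−11:30), 01:15 UTC − 11h30m = 13:45 Noroth standard time (rolling into the previous day, 22 September 2020).
The standard-time date in Noroth, 22 September 2020, lies within the daylight-saving period (21 September 2020 – 25 April 2021), so Noroth is on daylight time, UTC−10:30.
01:15 UTC − 10h30m = 14:45 local (rolling into the previous day, 22 September 2020).

14:45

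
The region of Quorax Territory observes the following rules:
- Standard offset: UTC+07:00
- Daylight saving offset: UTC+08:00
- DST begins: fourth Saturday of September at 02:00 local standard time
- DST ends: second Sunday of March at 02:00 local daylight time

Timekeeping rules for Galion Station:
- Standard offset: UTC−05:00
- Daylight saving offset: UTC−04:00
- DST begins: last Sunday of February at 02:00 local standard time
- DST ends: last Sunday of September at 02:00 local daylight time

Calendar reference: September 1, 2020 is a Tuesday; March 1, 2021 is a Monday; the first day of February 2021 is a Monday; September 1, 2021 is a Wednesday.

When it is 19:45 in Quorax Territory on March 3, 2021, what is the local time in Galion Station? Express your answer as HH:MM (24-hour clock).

07:45

1 September 2020 is a Tuesday, so the first Saturday is September 5 and the fourth is September 26.
1 March 2021 is a Monday, so the first Sunday is March 7 and the second is March 14.
March 3, 2021 lies within the daylight-saving period (26 September 2020 – 14 March 2021), so Quorax Territory is on daylight time, UTC+08:00.
19:45 Quorax Territory − 8h = 11:45 UTC.
1 February 2021 is a Monday, so Sundays fall on 7, 14, 21, 28; the last is February 28.
1 September 2021 is a Wednesday, so Sundays fall on 5, 12, 19, 26; the last is September 26.
At the standard offset (UTC−05:00), 11:45 UTC − 5h = 06:45 Galion Station standard time.
Daylight saving runs 28 February – 26 September; the standard-time date in Galion Station, March 3, 2021, is inside that window, so Galion Station is at UTC−04:00.
11:45 UTC − 4h = 07:45 Galion Station.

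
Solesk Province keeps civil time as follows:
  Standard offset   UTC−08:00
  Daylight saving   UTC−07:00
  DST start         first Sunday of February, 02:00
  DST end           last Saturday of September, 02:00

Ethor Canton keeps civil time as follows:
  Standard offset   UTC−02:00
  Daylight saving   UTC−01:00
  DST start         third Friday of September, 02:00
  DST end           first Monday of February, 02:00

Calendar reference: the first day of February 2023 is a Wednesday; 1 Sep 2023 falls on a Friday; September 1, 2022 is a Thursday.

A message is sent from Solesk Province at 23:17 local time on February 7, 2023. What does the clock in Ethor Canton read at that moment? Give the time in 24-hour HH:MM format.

1 February 2023 is a Wednesday, so the first Sunday is February 5.
1 September 2023 is a Friday, so Saturdays fall on 2, 9, 16, 23, 30; the last is September 30.
February 7, 2023 lies within the daylight-saving period (5 February – 30 September), so Solesk Province is on daylight time, UTC−07:00.
23:17 Solesk Province + 7h = 06:17 UTC (rolling into the next day, 8 February 2023).
1 September 2022 is a Thursday, so the first Friday is September 2 and the third is September 16.
1 February 2023 is a Wednesday, so the first Monday is February 6.
At the standard offset (UTC−02:00), 06:17 UTC − 2h = 04:17 Ethor Canton standard time.
The standard-time date in Ethor Canton, February 8, 2023, does not fall between 16 September 2022 and 6 February 2023, so daylight saving is not in effect and Ethor Canton is at UTC−02:00.
06:17 UTC − 2h = 04:17 Ethor Canton.

04:17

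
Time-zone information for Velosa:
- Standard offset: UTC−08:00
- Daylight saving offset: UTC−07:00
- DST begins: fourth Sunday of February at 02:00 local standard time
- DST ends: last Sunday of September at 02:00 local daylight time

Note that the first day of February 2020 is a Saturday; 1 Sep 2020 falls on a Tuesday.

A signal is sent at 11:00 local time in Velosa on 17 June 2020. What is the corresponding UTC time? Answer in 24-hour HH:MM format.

1 February 2020 is a Saturday, so the first Sunday is February 2 and the fourth is February 23.
1 September 2020 is a Tuesday, so Sundays fall on 6, 13, 20, 27; the last is September 27.
17 June 2020 falls between 23 February and 27 September, so daylight saving is in effect and Velosa is at UTC−07:00.
11:00 local + 7h = 18:00 UTC.

18:00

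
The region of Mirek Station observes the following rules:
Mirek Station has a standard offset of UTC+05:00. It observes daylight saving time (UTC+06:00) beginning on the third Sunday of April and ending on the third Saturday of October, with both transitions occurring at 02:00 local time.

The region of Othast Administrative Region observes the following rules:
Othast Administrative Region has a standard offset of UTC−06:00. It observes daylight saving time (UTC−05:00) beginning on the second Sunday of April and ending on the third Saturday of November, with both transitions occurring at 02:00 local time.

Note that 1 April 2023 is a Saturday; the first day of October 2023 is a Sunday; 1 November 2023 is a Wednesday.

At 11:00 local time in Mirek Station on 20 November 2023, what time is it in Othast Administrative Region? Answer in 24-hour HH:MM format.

00:00

1 April 2023 is a Saturday, so the first Sunday is April 2 and the third is April 16.
1 October 2023 is a Sunday, so the first Saturday is October 7 and the third is October 21.
20 November 2023 is outside the daylight-saving period (16 April – 21 October), so Mirek Station is on standard time, UTC+05:00.
11:00 Mirek Station − 5h = 06:00 UTC.
1 April 2023 is a Saturday, so the first Sunday is April 2 and the second is April 9.
1 November 2023 is a Wednesday, so the first Saturday is November 4 and the third is November 18.
At the standard offset (UTC−06:00), 06:00 UTC − 6h = 00:00 Othast Administrative Region standard time.
Daylight saving runs 9 April – 18 November; the standard-time date in Othast Administrative Region, 20 November 2023, is outside that window, so Othast Administrative Region is on standard time at UTC−06:00.
06:00 UTC − 6h = 00:00 Othast Administrative Region.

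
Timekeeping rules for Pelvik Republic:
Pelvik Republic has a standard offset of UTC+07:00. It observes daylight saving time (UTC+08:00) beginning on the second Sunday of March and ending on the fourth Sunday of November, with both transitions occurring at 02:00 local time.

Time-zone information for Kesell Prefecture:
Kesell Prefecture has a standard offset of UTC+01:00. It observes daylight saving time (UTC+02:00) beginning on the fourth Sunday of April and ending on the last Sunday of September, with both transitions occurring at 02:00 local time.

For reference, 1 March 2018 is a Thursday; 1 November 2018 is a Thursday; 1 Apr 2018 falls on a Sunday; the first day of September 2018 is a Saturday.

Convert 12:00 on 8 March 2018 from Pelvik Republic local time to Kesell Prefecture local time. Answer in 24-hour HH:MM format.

1 March 2018 is a Thursday, so the first Sunday is March 4 and the second is March 11.
1 November 2018 is a Thursday, so the first Sunday is November 4 and the fourth is November 25.
8 March 2018 does not fall between 11 March and 25 November, so daylight saving is not in effect and Pelvik Republic is at UTC+07:00.
12:00 Pelvik Republic − 7h = 05:00 UTC.
1 April 2018 is a Sunday, so the first Sunday is April 1 and the fourth is April 22.
1 September 2018 is a Saturday, so Sundays fall on 2, 9, 16, 23, 30; the last is September 30.
At the standard offset (UTC+01:00), 05:00 UTC + 1h = 06:00 Kesell Prefecture standard time.
The standard-time date in Kesell Prefecture, 8 March 2018, is outside the daylight-saving period (22 April – 30 September), so Kesell Prefecture is on standard time, UTC+01:00.
05:00 UTC + 1h = 06:00 Kesell Prefecture.

06:00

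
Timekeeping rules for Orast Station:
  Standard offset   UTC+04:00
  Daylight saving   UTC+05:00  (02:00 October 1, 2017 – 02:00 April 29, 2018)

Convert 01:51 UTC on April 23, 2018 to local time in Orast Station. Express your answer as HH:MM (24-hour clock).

At the standard offset (UTC+04:00), 01:51 UTC + 4h = 05:51 Orast Station standard time.
Daylight saving runs 1 October 2017 – 29 April 2018; the standard-time date in Orast Station, April 23, 2018, is inside that window, so Orast Station is at UTC+05:00.
01:51 UTC + 5h = 06:51 local.

06:51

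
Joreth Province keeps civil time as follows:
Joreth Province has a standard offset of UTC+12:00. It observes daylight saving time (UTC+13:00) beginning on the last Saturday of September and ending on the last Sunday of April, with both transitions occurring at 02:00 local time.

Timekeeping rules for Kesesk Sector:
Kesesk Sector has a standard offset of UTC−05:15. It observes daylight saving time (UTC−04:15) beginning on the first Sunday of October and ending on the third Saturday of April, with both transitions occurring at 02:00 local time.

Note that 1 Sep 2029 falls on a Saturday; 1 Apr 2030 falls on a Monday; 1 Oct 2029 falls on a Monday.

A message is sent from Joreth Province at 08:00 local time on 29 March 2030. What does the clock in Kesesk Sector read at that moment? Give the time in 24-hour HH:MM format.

1 September 2029 is a Saturday, so Saturdays fall on 1, 8, 15, 22, 29; the last is September 29.
1 April 2030 is a Monday, so Sundays fall on 7, 14, 21, 28; the last is April 28.
29 March 2030 lies within the daylight-saving period (29 September 2029 – 28 April 2030), so Joreth Province is on daylight time, UTC+13:00.
08:00 Joreth Province − 13h = 19:00 UTC (rolling into the previous day, 28 March 2030).
1 October 2029 is a Monday, so the first Sunday is October 7.
1 April 2030 is a Monday, so the first Saturday is April 6 and the third is April 20.
At the standard offset (UTC−05:15), 19:00 UTC − 5h15m = 13:45 Kesesk Sector standard time.
The standard-time date in Kesesk Sector, 28 March 2030, falls between 7 October 2029 and 20 April 2030, so daylight saving is in effect and Kesesk Sector is at UTC−04:15.
19:00 UTC − 4h15m = 14:45 Kesesk Sector.

14:45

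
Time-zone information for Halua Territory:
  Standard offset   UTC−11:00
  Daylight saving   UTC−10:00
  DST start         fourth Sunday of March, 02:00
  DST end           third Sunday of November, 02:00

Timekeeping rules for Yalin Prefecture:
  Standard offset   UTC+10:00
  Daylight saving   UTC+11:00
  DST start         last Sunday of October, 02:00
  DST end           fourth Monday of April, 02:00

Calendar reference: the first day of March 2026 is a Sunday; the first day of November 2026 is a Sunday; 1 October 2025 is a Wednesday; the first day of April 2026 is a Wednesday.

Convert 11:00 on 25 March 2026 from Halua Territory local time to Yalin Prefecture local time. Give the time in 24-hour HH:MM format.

1 March 2026 is a Sunday, so the first Sunday is March 1 and the fourth is March 22.
1 November 2026 is a Sunday, so the first Sunday is November 1 and the third is November 15.
25 March 2026 falls between 22 March and 15 November, so daylight saving is in effect and Halua Territory is at UTC−10:00.
11:00 Halua Territory + 10h = 21:00 UTC.
1 October 2025 is a Wednesday, so Sundays fall on 5, 12, 19, 26; the last is October 26.
1 April 2026 is a Wednesday, so the first Monday is April 6 and the fourth is April 27.
At the standard offset (UTC+10:00), 21:00 UTC + 10h = 07:00 Yalin Prefecture standard time (rolling into the next day, 26 March 2026).
Daylight saving runs 26 October 2025 – 27 April 2026; the standard-time date in Yalin Prefecture, 26 March 2026, is inside that window, so Yalin Prefecture is at UTC+11:00.
21:00 UTC + 11h = 08:00 Yalin Prefecture (rolling into the next day, 26 March 2026).

08:00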